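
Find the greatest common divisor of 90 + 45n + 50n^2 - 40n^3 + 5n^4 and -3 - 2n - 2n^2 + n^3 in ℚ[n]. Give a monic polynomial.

-3 - 2n - 2n^2 + n^3

Euclidean algorithm in ℚ[n]:
  5n^4 - 40n^3 + 50n^2 + 45n + 90 = (5n - 30)(n^3 - 2n^2 - 2n - 3) + (0)
The last nonzero remainder n^3 - 2n^2 - 2n - 3 is already monic.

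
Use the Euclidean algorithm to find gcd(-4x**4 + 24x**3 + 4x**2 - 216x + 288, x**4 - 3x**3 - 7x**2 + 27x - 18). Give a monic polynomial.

x**3 - 2x**2 - 9x + 18

Euclidean algorithm in ℚ[x]:
  -4x**4 + 24x**3 + 4x**2 - 216x + 288 = (-4)(x**4 - 3x**3 - 7x**2 + 27x - 18) + (12x**3 - 24x**2 - 108x + 216)
  x**4 - 3x**3 - 7x**2 + 27x - 18 = ((1/12)x - 1/12)(12x**3 - 24x**2 - 108x + 216) + (0)
Last nonzero remainder: 12x**3 - 24x**2 - 108x + 216. Dividing through by 12 gives the monic gcd x**3 - 2x**2 - 9x + 18.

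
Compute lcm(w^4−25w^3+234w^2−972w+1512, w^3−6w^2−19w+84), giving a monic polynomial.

By polynomial division,
  w^4−25w^3+234w^2−972w+1512 = (w−19)(w^3−6w^2−19w+84) + (139w^2−1417w+3108)
  w^3−6w^2−19w+84 = ((1/139)w+583/19321)(139w^2−1417w+3108) + ((27000/19321)w−189000/19321)
  139w^2−1417w+3108 = ((2685619/27000)w−714877/2250)((27000/19321)w−189000/19321) + (0)
Last nonzero remainder: (27000/19321)w−189000/19321. Dividing through by 27000/19321 gives the monic gcd w−7.
Then lcm(f, g) = f·g / gcd(f, g); expanding and making the result monic gives the answer.

w^6−24w^5+197w^4−438w^3−2268w^2+13176w−18144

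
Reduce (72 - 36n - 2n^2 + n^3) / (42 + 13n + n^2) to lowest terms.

(12 - 8n + n^2)/(7 + n)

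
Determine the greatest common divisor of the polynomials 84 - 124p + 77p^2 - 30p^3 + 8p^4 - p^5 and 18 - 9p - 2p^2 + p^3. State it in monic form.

6 - 5p + p^2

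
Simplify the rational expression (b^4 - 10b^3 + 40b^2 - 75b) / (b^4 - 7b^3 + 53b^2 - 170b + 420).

(b^2 - 5b)/(b^2 - 2b + 28)

Apply the Euclidean algorithm:
  b^4 - 10b^3 + 40b^2 - 75b = (b^4 - 7b^3 + 53b^2 - 170b + 420) + (-3b^3 - 13b^2 + 95b - 420)
  b^4 - 7b^3 + 53b^2 - 170b + 420 = (-(1/3)b + 34/9)(-3b^3 - 13b^2 + 95b - 420) + ((1204/9)b^2 - (6020/9)b + 6020/3)
  -3b^3 - 13b^2 + 95b - 420 = (-(27/1204)b - 9/43)((1204/9)b^2 - (6020/9)b + 6020/3) + (0)
Last nonzero remainder: (1204/9)b^2 - (6020/9)b + 6020/3. Dividing through by 1204/9 gives the monic gcd b^2 - 5b + 15.
Cancel b^2 - 5b + 15 from numerator and denominator to get the reduced form.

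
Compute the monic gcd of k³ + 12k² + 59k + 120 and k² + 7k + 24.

k² + 7k + 24

By polynomial division,
  k³ + 12k² + 59k + 120 = (k + 5)(k² + 7k + 24) + (0)
The last nonzero remainder k² + 7k + 24 is already monic.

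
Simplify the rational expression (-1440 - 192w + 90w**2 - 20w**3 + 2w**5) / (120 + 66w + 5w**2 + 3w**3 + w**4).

(-24 - 2w + 2w**2)/(2 + w)

Repeated division with remainder:
  2w**5 - 20w**3 + 90w**2 - 192w - 1440 = (2w - 6)(w**4 + 3w**3 + 5w**2 + 66w + 120) + (-12w**3 - 12w**2 - 36w - 720)
  w**4 + 3w**3 + 5w**2 + 66w + 120 = (-(1/12)w - 1/6)(-12w**3 - 12w**2 - 36w - 720) + (0)
Last nonzero remainder: -12w**3 - 12w**2 - 36w - 720. Dividing through by -12 gives the monic gcd w**3 + w**2 + 3w + 60.
Cancel w**3 + w**2 + 3w + 60 from numerator and denominator to get the reduced form.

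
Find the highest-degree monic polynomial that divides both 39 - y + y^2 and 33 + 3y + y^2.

1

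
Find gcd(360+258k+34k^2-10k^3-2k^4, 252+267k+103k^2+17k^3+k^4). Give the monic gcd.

36+33k+10k^2+k^3

By polynomial division,
  -2k^4-10k^3+34k^2+258k+360 = (-2)(k^4+17k^3+103k^2+267k+252) + (24k^3+240k^2+792k+864)
  k^4+17k^3+103k^2+267k+252 = ((1/24)k+7/24)(24k^3+240k^2+792k+864) + (0)
Last nonzero remainder: 24k^3+240k^2+792k+864. Dividing through by 24 gives the monic gcd k^3+10k^2+33k+36.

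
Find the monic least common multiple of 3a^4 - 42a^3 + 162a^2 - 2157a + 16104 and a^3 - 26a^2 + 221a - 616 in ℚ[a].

a^5 - 21a^4 + 152a^3 - 1097a^2 + 10401a - 37576

Repeated division with remainder:
  3a^4 - 42a^3 + 162a^2 - 2157a + 16104 = (3a + 36)(a^3 - 26a^2 + 221a - 616) + (435a^2 - 8265a + 38280)
  a^3 - 26a^2 + 221a - 616 = ((1/435)a - 7/435)(435a^2 - 8265a + 38280) + (0)
Last nonzero remainder: 435a^2 - 8265a + 38280. Dividing through by 435 gives the monic gcd a^2 - 19a + 88.
Then lcm(f, g) = f·g / gcd(f, g); expanding and making the result monic gives the answer.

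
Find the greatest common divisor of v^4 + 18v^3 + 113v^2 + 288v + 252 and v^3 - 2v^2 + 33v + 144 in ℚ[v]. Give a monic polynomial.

By polynomial division,
  v^4 + 18v^3 + 113v^2 + 288v + 252 = (v + 20)(v^3 - 2v^2 + 33v + 144) + (120v^2 - 516v - 2628)
  v^3 - 2v^2 + 33v + 144 = ((1/120)v + 23/1200)(120v^2 - 516v - 2628) + ((6479/100)v + 19437/100)
  120v^2 - 516v - 2628 = ((12000/6479)v - 87600/6479)((6479/100)v + 19437/100) + (0)
Last nonzero remainder: (6479/100)v + 19437/100. Dividing through by 6479/100 gives the monic gcd v + 3.

v + 3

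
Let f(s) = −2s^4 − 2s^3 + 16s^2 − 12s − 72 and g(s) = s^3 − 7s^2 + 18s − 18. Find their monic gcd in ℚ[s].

s^2 − 4s + 6

Apply the Euclidean algorithm:
  −2s^4 − 2s^3 + 16s^2 − 12s − 72 = (−2s − 16)(s^3 − 7s^2 + 18s − 18) + (−60s^2 + 240s − 360)
  s^3 − 7s^2 + 18s − 18 = (−(1/60)s + 1/20)(−60s^2 + 240s − 360) + (0)
Last nonzero remainder: −60s^2 + 240s − 360. Dividing through by −60 gives the monic gcd s^2 − 4s + 6.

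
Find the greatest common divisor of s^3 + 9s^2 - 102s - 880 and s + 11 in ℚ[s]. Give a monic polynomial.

By polynomial division,
  s^3 + 9s^2 - 102s - 880 = (s^2 - 2s - 80)(s + 11) + (0)
The last nonzero remainder s + 11 is already monic.

s + 11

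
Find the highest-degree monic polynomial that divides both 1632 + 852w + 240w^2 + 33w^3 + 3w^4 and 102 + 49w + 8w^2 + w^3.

34 + 5w + w^2

Apply the Euclidean algorithm:
  3w^4 + 33w^3 + 240w^2 + 852w + 1632 = (3w + 9)(w^3 + 8w^2 + 49w + 102) + (21w^2 + 105w + 714)
  w^3 + 8w^2 + 49w + 102 = ((1/21)w + 1/7)(21w^2 + 105w + 714) + (0)
Last nonzero remainder: 21w^2 + 105w + 714. Dividing through by 21 gives the monic gcd w^2 + 5w + 34.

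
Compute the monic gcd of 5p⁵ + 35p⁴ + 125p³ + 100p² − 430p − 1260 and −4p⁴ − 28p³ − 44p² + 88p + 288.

By polynomial division,
  5p⁵ + 35p⁴ + 125p³ + 100p² − 430p − 1260 = (−(5/4)p)(−4p⁴ − 28p³ − 44p² + 88p + 288) + (70p³ + 210p² − 70p − 1260)
  −4p⁴ − 28p³ − 44p² + 88p + 288 = (−(2/35)p − 8/35)(70p³ + 210p² − 70p − 1260) + (0)
Last nonzero remainder: 70p³ + 210p² − 70p − 1260. Dividing through by 70 gives the monic gcd p³ + 3p² − p − 18.

p³ + 3p² − p − 18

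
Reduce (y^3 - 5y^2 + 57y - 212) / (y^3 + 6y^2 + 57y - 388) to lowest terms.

(y^2 - y + 53)/(y^2 + 10y + 97)

Euclidean algorithm in ℚ[y]:
  y^3 - 5y^2 + 57y - 212 = (y^3 + 6y^2 + 57y - 388) + (-11y^2 + 176)
  y^3 + 6y^2 + 57y - 388 = (-(1/11)y - 6/11)(-11y^2 + 176) + (73y - 292)
  -11y^2 + 176 = (-(11/73)y - 44/73)(73y - 292) + (0)
Last nonzero remainder: 73y - 292. Dividing through by 73 gives the monic gcd y - 4.
Cancel y - 4 from numerator and denominator to get the reduced form.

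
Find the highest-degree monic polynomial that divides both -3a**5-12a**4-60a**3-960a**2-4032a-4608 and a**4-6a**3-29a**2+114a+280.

a**2+6a+8

Euclidean algorithm in ℚ[a]:
  -3a**5-12a**4-60a**3-960a**2-4032a-4608 = (-3a-30)(a**4-6a**3-29a**2+114a+280) + (-327a**3-1488a**2+228a+3792)
  a**4-6a**3-29a**2+114a+280 = (-(1/327)a+1150/35643)(-327a**3-1488a**2+228a+3792) + ((234135/11881)a**2+(1404810/11881)a+1873080/11881)
  -327a**3-1488a**2+228a+3792 = (-(1295029/78045)a+1877198/78045)((234135/11881)a**2+(1404810/11881)a+1873080/11881) + (0)
Last nonzero remainder: (234135/11881)a**2+(1404810/11881)a+1873080/11881. Dividing through by 234135/11881 gives the monic gcd a**2+6a+8.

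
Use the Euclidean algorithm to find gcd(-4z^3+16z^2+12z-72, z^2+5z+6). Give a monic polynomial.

z+2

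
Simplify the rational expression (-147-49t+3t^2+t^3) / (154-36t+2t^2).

(21+10t+t^2)/(-22+2t)

Euclidean algorithm in ℚ[t]:
  t^3+3t^2-49t-147 = ((1/2)t+21/2)(2t^2-36t+154) + (252t-1764)
  2t^2-36t+154 = ((1/126)t-11/126)(252t-1764) + (0)
Last nonzero remainder: 252t-1764. Dividing through by 252 gives the monic gcd t-7.
Cancel t-7 from numerator and denominator to get the reduced form.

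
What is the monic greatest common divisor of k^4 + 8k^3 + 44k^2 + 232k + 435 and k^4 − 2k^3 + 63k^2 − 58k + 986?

Apply the Euclidean algorithm:
  k^4 + 8k^3 + 44k^2 + 232k + 435 = (k^4 − 2k^3 + 63k^2 − 58k + 986) + (10k^3 − 19k^2 + 290k − 551)
  k^4 − 2k^3 + 63k^2 − 58k + 986 = ((1/10)k − 1/100)(10k^3 − 19k^2 + 290k − 551) + ((3381/100)k^2 + 98049/100)
  10k^3 − 19k^2 + 290k − 551 = ((1000/3381)k − 1900/3381)((3381/100)k^2 + 98049/100) + (0)
Last nonzero remainder: (3381/100)k^2 + 98049/100. Dividing through by 3381/100 gives the monic gcd k^2 + 29.

k^2 + 29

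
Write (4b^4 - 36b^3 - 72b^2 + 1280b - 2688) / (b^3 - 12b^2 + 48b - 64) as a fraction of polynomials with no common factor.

(4b^2 - 4b - 168)/(b - 4)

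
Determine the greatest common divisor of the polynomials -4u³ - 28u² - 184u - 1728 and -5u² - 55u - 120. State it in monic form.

Repeated division with remainder:
  -4u³ - 28u² - 184u - 1728 = ((4/5)u - 16/5)(-5u² - 55u - 120) + (-264u - 2112)
  -5u² - 55u - 120 = ((5/264)u + 5/88)(-264u - 2112) + (0)
Last nonzero remainder: -264u - 2112. Dividing through by -264 gives the monic gcd u + 8.

u + 8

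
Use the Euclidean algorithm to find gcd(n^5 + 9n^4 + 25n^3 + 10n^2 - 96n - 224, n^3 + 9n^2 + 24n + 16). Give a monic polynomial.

Euclidean algorithm in ℚ[n]:
  n^5 + 9n^4 + 25n^3 + 10n^2 - 96n - 224 = (n^2 + 1)(n^3 + 9n^2 + 24n + 16) + (-15n^2 - 120n - 240)
  n^3 + 9n^2 + 24n + 16 = (-(1/15)n - 1/15)(-15n^2 - 120n - 240) + (0)
Last nonzero remainder: -15n^2 - 120n - 240. Dividing through by -15 gives the monic gcd n^2 + 8n + 16.

n^2 + 8n + 16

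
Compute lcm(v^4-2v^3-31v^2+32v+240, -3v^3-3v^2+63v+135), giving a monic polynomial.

v^5+v^4-37v^3-61v^2+336v+720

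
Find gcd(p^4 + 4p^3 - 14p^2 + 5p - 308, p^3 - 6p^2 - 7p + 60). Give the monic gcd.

Euclidean algorithm in ℚ[p]:
  p^4 + 4p^3 - 14p^2 + 5p - 308 = (p + 10)(p^3 - 6p^2 - 7p + 60) + (53p^2 + 15p - 908)
  p^3 - 6p^2 - 7p + 60 = ((1/53)p - 333/2809)(53p^2 + 15p - 908) + ((33456/2809)p - 133824/2809)
  53p^2 + 15p - 908 = ((148877/33456)p + 637643/33456)((33456/2809)p - 133824/2809) + (0)
Last nonzero remainder: (33456/2809)p - 133824/2809. Dividing through by 33456/2809 gives the monic gcd p - 4.

p - 4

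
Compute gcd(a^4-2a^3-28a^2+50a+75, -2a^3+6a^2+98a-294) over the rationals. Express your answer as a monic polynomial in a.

a-3

Repeated division with remainder:
  a^4-2a^3-28a^2+50a+75 = (-(1/2)a-1/2)(-2a^3+6a^2+98a-294) + (24a^2-48a-72)
  -2a^3+6a^2+98a-294 = (-(1/12)a+1/12)(24a^2-48a-72) + (96a-288)
  24a^2-48a-72 = ((1/4)a+1/4)(96a-288) + (0)
Last nonzero remainder: 96a-288. Dividing through by 96 gives the monic gcd a-3.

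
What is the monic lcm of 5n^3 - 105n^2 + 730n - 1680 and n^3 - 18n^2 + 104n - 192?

Euclidean algorithm in ℚ[n]:
  5n^3 - 105n^2 + 730n - 1680 = (5)(n^3 - 18n^2 + 104n - 192) + (-15n^2 + 210n - 720)
  n^3 - 18n^2 + 104n - 192 = (-(1/15)n + 4/15)(-15n^2 + 210n - 720) + (0)
Last nonzero remainder: -15n^2 + 210n - 720. Dividing through by -15 gives the monic gcd n^2 - 14n + 48.
Then lcm(f, g) = f·g / gcd(f, g); expanding and making the result monic gives the answer.

n^4 - 25n^3 + 230n^2 - 920n + 1344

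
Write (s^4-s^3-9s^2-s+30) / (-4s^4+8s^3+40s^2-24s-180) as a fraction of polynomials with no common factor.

By polynomial division,
  s^4-s^3-9s^2-s+30 = (-1/4)(-4s^4+8s^3+40s^2-24s-180) + (s^3+s^2-7s-15)
  -4s^4+8s^3+40s^2-24s-180 = (-4s+12)(s^3+s^2-7s-15) + (0)
The last nonzero remainder s^3+s^2-7s-15 is already monic.
Cancel s^3+s^2-7s-15 from numerator and denominator to get the reduced form.

(-s+2)/(4s-12)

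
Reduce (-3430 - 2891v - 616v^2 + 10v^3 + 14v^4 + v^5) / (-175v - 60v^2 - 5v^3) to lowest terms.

Euclidean algorithm in ℚ[v]:
  v^5 + 14v^4 + 10v^3 - 616v^2 - 2891v - 3430 = (-(1/5)v^2 - (2/5)v + 49/5)(-5v^3 - 60v^2 - 175v) + (-98v^2 - 1176v - 3430)
  -5v^3 - 60v^2 - 175v = ((5/98)v)(-98v^2 - 1176v - 3430) + (0)
Last nonzero remainder: -98v^2 - 1176v - 3430. Dividing through by -98 gives the monic gcd v^2 + 12v + 35.
Cancel v^2 + 12v + 35 from numerator and denominator to get the reduced form.

(98 + 49v - 2v^2 - v^3)/(5v)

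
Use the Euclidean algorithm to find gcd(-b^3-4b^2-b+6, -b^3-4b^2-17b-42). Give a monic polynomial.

b+3

Apply the Euclidean algorithm:
  -b^3-4b^2-b+6 = (-b^3-4b^2-17b-42) + (16b+48)
  -b^3-4b^2-17b-42 = (-(1/16)b^2-(1/16)b-7/8)(16b+48) + (0)
Last nonzero remainder: 16b+48. Dividing through by 16 gives the monic gcd b+3.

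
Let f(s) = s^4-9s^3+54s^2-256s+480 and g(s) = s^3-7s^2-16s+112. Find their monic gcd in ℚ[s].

s-4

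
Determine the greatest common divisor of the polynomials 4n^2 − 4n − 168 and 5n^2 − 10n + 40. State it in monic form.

1

Apply the Euclidean algorithm:
  4n^2 − 4n − 168 = (4/5)(5n^2 − 10n + 40) + (4n − 200)
  5n^2 − 10n + 40 = ((5/4)n + 60)(4n − 200) + (12040)
  4n − 200 = ((1/3010)n − 5/301)(12040) + (0)
The last nonzero remainder is the constant 12040, so the polynomials are coprime and gcd = 1.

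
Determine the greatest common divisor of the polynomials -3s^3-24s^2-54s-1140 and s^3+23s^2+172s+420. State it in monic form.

Apply the Euclidean algorithm:
  -3s^3-24s^2-54s-1140 = (-3)(s^3+23s^2+172s+420) + (45s^2+462s+120)
  s^3+23s^2+172s+420 = ((1/45)s+191/675)(45s^2+462s+120) + ((8686/225)s+17372/45)
  45s^2+462s+120 = ((10125/8686)s+1350/4343)((8686/225)s+17372/45) + (0)
Last nonzero remainder: (8686/225)s+17372/45. Dividing through by 8686/225 gives the monic gcd s+10.

s+10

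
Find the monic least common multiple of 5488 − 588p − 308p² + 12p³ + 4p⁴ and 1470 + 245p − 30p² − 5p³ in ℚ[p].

8232 + 490p − 609p² − 59p³ + 9p⁴ + p⁵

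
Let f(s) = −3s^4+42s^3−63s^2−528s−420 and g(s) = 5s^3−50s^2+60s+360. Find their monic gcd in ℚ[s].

Euclidean algorithm in ℚ[s]:
  −3s^4+42s^3−63s^2−528s−420 = (−(3/5)s+12/5)(5s^3−50s^2+60s+360) + (93s^2−456s−1284)
  5s^3−50s^2+60s+360 = ((5/93)s−790/2883)(93s^2−456s−1284) + ((3920/961)s+7840/961)
  93s^2−456s−1284 = ((89373/3920)s−308481/1960)((3920/961)s+7840/961) + (0)
Last nonzero remainder: (3920/961)s+7840/961. Dividing through by 3920/961 gives the monic gcd s+2.

s+2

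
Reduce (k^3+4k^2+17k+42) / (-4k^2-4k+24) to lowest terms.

(-k^2-k-14)/(4k-8)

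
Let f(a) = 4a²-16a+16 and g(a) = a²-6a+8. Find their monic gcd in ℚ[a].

Euclidean algorithm in ℚ[a]:
  4a²-16a+16 = (4)(a²-6a+8) + (8a-16)
  a²-6a+8 = ((1/8)a-1/2)(8a-16) + (0)
Last nonzero remainder: 8a-16. Dividing through by 8 gives the monic gcd a-2.

a-2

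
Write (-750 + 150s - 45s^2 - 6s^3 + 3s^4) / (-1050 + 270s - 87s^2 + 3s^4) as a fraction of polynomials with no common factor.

Repeated division with remainder:
  3s^4 - 6s^3 - 45s^2 + 150s - 750 = (3s^4 - 87s^2 + 270s - 1050) + (-6s^3 + 42s^2 - 120s + 300)
  3s^4 - 87s^2 + 270s - 1050 = (-(1/2)s - 7/2)(-6s^3 + 42s^2 - 120s + 300) + (0)
Last nonzero remainder: -6s^3 + 42s^2 - 120s + 300. Dividing through by -6 gives the monic gcd s^3 - 7s^2 + 20s - 50.
Cancel s^3 - 7s^2 + 20s - 50 from numerator and denominator to get the reduced form.

(5 + s)/(7 + s)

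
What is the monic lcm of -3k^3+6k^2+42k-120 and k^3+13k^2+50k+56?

k^5+7k^4-18k^3-114k^2+164k+560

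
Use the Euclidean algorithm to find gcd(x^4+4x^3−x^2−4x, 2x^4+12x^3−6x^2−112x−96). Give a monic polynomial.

x^2+5x+4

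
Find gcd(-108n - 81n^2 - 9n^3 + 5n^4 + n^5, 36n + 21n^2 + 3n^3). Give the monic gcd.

Euclidean algorithm in ℚ[n]:
  n^5 + 5n^4 - 9n^3 - 81n^2 - 108n = ((1/3)n^2 - (2/3)n - 7/3)(3n^3 + 21n^2 + 36n) + (-8n^2 - 24n)
  3n^3 + 21n^2 + 36n = (-(3/8)n - 3/2)(-8n^2 - 24n) + (0)
Last nonzero remainder: -8n^2 - 24n. Dividing through by -8 gives the monic gcd n^2 + 3n.

3n + n^2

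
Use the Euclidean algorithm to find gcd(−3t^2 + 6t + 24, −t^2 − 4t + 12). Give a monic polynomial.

Repeated division with remainder:
  −3t^2 + 6t + 24 = (3)(−t^2 − 4t + 12) + (18t − 12)
  −t^2 − 4t + 12 = (−(1/18)t − 7/27)(18t − 12) + (80/9)
  18t − 12 = ((81/40)t − 27/20)(80/9) + (0)
The last nonzero remainder is the constant 80/9, so the polynomials are coprime and gcd = 1.

1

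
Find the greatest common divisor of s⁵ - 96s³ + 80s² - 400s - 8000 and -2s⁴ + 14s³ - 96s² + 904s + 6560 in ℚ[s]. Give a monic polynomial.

Repeated division with remainder:
  s⁵ - 96s³ + 80s² - 400s - 8000 = (-(1/2)s - 7/2)(-2s⁴ + 14s³ - 96s² + 904s + 6560) + (-95s³ + 196s² + 6044s + 14960)
  -2s⁴ + 14s³ - 96s² + 904s + 6560 = ((2/95)s - 938/9025)(-95s³ + 196s² + 6044s + 14960) + (-(1830912/9025)s² + (10985472/9025)s + 14647296/1805)
  -95s³ + 196s² + 6044s + 14960 = ((857375/1830912)s + 1687675/915456)(-(1830912/9025)s² + (10985472/9025)s + 14647296/1805) + (0)
Last nonzero remainder: -(1830912/9025)s² + (10985472/9025)s + 14647296/1805. Dividing through by -1830912/9025 gives the monic gcd s² - 6s - 40.

s² - 6s - 40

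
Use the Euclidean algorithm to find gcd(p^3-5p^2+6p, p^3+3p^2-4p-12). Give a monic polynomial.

p-2

Apply the Euclidean algorithm:
  p^3-5p^2+6p = (p^3+3p^2-4p-12) + (-8p^2+10p+12)
  p^3+3p^2-4p-12 = (-(1/8)p-17/32)(-8p^2+10p+12) + ((45/16)p-45/8)
  -8p^2+10p+12 = (-(128/45)p-32/15)((45/16)p-45/8) + (0)
Last nonzero remainder: (45/16)p-45/8. Dividing through by 45/16 gives the monic gcd p-2.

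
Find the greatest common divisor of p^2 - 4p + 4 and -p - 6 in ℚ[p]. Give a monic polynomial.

Repeated division with remainder:
  p^2 - 4p + 4 = (-p + 10)(-p - 6) + (64)
  -p - 6 = (-(1/64)p - 3/32)(64) + (0)
The last nonzero remainder is the constant 64, so the polynomials are coprime and gcd = 1.

1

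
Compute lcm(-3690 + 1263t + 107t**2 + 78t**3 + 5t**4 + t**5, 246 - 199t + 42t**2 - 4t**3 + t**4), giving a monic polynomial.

11070 - 7479t + 942t**2 - 127t**3 + 63t**4 + 2t**5 + t**6

By polynomial division,
  t**5 + 5t**4 + 78t**3 + 107t**2 + 1263t - 3690 = (t + 9)(t**4 - 4t**3 + 42t**2 - 199t + 246) + (72t**3 - 72t**2 + 2808t - 5904)
  t**4 - 4t**3 + 42t**2 - 199t + 246 = ((1/72)t - 1/24)(72t**3 - 72t**2 + 2808t - 5904) + (0)
Last nonzero remainder: 72t**3 - 72t**2 + 2808t - 5904. Dividing through by 72 gives the monic gcd t**3 - t**2 + 39t - 82.
Then lcm(f, g) = f·g / gcd(f, g); expanding and making the result monic gives the answer.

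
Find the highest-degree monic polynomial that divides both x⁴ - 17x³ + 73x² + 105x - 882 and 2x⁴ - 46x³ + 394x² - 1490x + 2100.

x² - 13x + 42

Apply the Euclidean algorithm:
  x⁴ - 17x³ + 73x² + 105x - 882 = (1/2)(2x⁴ - 46x³ + 394x² - 1490x + 2100) + (6x³ - 124x² + 850x - 1932)
  2x⁴ - 46x³ + 394x² - 1490x + 2100 = ((1/3)x - 7/9)(6x³ - 124x² + 850x - 1932) + ((128/9)x² - (1664/9)x + 1792/3)
  6x³ - 124x² + 850x - 1932 = ((27/64)x - 207/64)((128/9)x² - (1664/9)x + 1792/3) + (0)
Last nonzero remainder: (128/9)x² - (1664/9)x + 1792/3. Dividing through by 128/9 gives the monic gcd x² - 13x + 42.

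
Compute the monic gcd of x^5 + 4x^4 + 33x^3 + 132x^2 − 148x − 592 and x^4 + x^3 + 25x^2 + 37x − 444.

x^3 + 4x^2 + 37x + 148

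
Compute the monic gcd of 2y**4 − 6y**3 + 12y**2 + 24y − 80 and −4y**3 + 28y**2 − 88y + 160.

By polynomial division,
  2y**4 − 6y**3 + 12y**2 + 24y − 80 = (−(1/2)y − 2)(−4y**3 + 28y**2 − 88y + 160) + (24y**2 − 72y + 240)
  −4y**3 + 28y**2 − 88y + 160 = (−(1/6)y + 2/3)(24y**2 − 72y + 240) + (0)
Last nonzero remainder: 24y**2 − 72y + 240. Dividing through by 24 gives the monic gcd y**2 − 3y + 10.

y**2 − 3y + 10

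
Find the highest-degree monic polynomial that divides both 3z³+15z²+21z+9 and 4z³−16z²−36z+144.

z+3

Repeated division with remainder:
  3z³+15z²+21z+9 = (3/4)(4z³−16z²−36z+144) + (27z²+48z−99)
  4z³−16z²−36z+144 = ((4/27)z−208/243)(27z²+48z−99) + ((1600/81)z+1600/27)
  27z²+48z−99 = ((2187/1600)z−2673/1600)((1600/81)z+1600/27) + (0)
Last nonzero remainder: (1600/81)z+1600/27. Dividing through by 1600/81 gives the monic gcd z+3.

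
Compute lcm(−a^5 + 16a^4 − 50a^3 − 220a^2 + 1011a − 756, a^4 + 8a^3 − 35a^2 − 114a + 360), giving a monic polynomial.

Apply the Euclidean algorithm:
  −a^5 + 16a^4 − 50a^3 − 220a^2 + 1011a − 756 = (−a + 24)(a^4 + 8a^3 − 35a^2 − 114a + 360) + (−277a^3 + 506a^2 + 4107a − 9396)
  a^4 + 8a^3 − 35a^2 − 114a + 360 = (−(1/277)a − 2722/76729)(−277a^3 + 506a^2 + 4107a − 9396) + (−(170544/76729)a^2 − (170544/76729)a + 2046528/76729)
  −277a^3 + 506a^2 + 4107a − 9396 = ((21253933/170544)a − 20026269/56848)(−(170544/76729)a^2 − (170544/76729)a + 2046528/76729) + (0)
Last nonzero remainder: −(170544/76729)a^2 − (170544/76729)a + 2046528/76729. Dividing through by −170544/76729 gives the monic gcd a^2 + a − 12.
Then lcm(f, g) = f·g / gcd(f, g); expanding and making the result monic gives the answer.

a^7 − 9a^6 − 92a^5 + 1050a^4 − 971a^3 − 12921a^2 + 35622a − 22680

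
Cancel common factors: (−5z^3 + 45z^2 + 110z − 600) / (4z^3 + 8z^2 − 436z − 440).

Apply the Euclidean algorithm:
  −5z^3 + 45z^2 + 110z − 600 = (−5/4)(4z^3 + 8z^2 − 436z − 440) + (55z^2 − 435z − 1150)
  4z^3 + 8z^2 − 436z − 440 = ((4/55)z + 436/605)(55z^2 − 435z − 1150) + (−(4704/121)z + 47040/121)
  55z^2 − 435z − 1150 = (−(6655/4704)z − 13915/4704)(−(4704/121)z + 47040/121) + (0)
Last nonzero remainder: −(4704/121)z + 47040/121. Dividing through by −4704/121 gives the monic gcd z − 10.
Cancel z − 10 from numerator and denominator to get the reduced form.

(−5z^2 − 5z + 60)/(4z^2 + 48z + 44)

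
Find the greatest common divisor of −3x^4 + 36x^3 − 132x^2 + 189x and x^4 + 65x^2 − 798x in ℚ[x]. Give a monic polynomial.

x^2 − 7x

Apply the Euclidean algorithm:
  −3x^4 + 36x^3 − 132x^2 + 189x = (−3)(x^4 + 65x^2 − 798x) + (36x^3 + 63x^2 − 2205x)
  x^4 + 65x^2 − 798x = ((1/36)x − 7/144)(36x^3 + 63x^2 − 2205x) + ((2069/16)x^2 − (14483/16)x)
  36x^3 + 63x^2 − 2205x = ((576/2069)x + 5040/2069)((2069/16)x^2 − (14483/16)x) + (0)
Last nonzero remainder: (2069/16)x^2 − (14483/16)x. Dividing through by 2069/16 gives the monic gcd x^2 − 7x.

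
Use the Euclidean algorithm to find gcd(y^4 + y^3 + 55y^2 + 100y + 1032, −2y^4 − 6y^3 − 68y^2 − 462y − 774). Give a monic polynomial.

y^2 − 3y + 43

Apply the Euclidean algorithm:
  y^4 + y^3 + 55y^2 + 100y + 1032 = (−1/2)(−2y^4 − 6y^3 − 68y^2 − 462y − 774) + (−2y^3 + 21y^2 − 131y + 645)
  −2y^4 − 6y^3 − 68y^2 − 462y − 774 = (y + 27/2)(−2y^3 + 21y^2 − 131y + 645) + (−(441/2)y^2 + (1323/2)y − 18963/2)
  −2y^3 + 21y^2 − 131y + 645 = ((4/441)y − 10/147)(−(441/2)y^2 + (1323/2)y − 18963/2) + (0)
Last nonzero remainder: −(441/2)y^2 + (1323/2)y − 18963/2. Dividing through by −441/2 gives the monic gcd y^2 − 3y + 43.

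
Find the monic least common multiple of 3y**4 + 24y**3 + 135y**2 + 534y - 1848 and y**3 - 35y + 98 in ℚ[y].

y**6 + y**5 + 3y**4 - 25y**3 - 1232y**2 + 6804y - 8624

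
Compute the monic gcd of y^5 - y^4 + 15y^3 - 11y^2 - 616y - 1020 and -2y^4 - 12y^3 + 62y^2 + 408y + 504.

y^2 + 5y + 6

Euclidean algorithm in ℚ[y]:
  y^5 - y^4 + 15y^3 - 11y^2 - 616y - 1020 = (-(1/2)y + 7/2)(-2y^4 - 12y^3 + 62y^2 + 408y + 504) + (88y^3 - 24y^2 - 1792y - 2784)
  -2y^4 - 12y^3 + 62y^2 + 408y + 504 = (-(1/44)y - 69/484)(88y^3 - 24y^2 - 1792y - 2784) + ((2160/121)y^2 + (10800/121)y + 12960/121)
  88y^3 - 24y^2 - 1792y - 2784 = ((1331/270)y - 3509/135)((2160/121)y^2 + (10800/121)y + 12960/121) + (0)
Last nonzero remainder: (2160/121)y^2 + (10800/121)y + 12960/121. Dividing through by 2160/121 gives the monic gcd y^2 + 5y + 6.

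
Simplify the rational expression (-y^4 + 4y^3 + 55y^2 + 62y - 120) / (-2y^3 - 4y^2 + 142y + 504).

(y^3 - 8y^2 - 23y + 30)/(2y^2 - 4y - 126)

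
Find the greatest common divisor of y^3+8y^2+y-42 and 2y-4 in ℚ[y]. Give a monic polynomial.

Repeated division with remainder:
  y^3+8y^2+y-42 = ((1/2)y^2+5y+21/2)(2y-4) + (0)
Last nonzero remainder: 2y-4. Dividing through by 2 gives the monic gcd y-2.

y-2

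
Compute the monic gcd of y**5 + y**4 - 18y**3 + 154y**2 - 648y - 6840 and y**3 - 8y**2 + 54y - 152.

y**2 - 4y + 38

Apply the Euclidean algorithm:
  y**5 + y**4 - 18y**3 + 154y**2 - 648y - 6840 = (y**2 + 9y)(y**3 - 8y**2 + 54y - 152) + (-180y**2 + 720y - 6840)
  y**3 - 8y**2 + 54y - 152 = (-(1/180)y + 1/45)(-180y**2 + 720y - 6840) + (0)
Last nonzero remainder: -180y**2 + 720y - 6840. Dividing through by -180 gives the monic gcd y**2 - 4y + 38.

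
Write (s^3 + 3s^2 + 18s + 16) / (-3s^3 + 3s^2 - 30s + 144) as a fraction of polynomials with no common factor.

Apply the Euclidean algorithm:
  s^3 + 3s^2 + 18s + 16 = (-1/3)(-3s^3 + 3s^2 - 30s + 144) + (4s^2 + 8s + 64)
  -3s^3 + 3s^2 - 30s + 144 = (-(3/4)s + 9/4)(4s^2 + 8s + 64) + (0)
Last nonzero remainder: 4s^2 + 8s + 64. Dividing through by 4 gives the monic gcd s^2 + 2s + 16.
Cancel s^2 + 2s + 16 from numerator and denominator to get the reduced form.

(-s - 1)/(3s - 9)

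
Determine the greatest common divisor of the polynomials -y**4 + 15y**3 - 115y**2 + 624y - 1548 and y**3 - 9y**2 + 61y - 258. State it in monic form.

Repeated division with remainder:
  -y**4 + 15y**3 - 115y**2 + 624y - 1548 = (-y + 6)(y**3 - 9y**2 + 61y - 258) + (0)
The last nonzero remainder y**3 - 9y**2 + 61y - 258 is already monic.

y**3 - 9y**2 + 61y - 258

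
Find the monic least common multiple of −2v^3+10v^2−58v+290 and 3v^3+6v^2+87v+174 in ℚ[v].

v^4−3v^3+19v^2−87v−290

Repeated division with remainder:
  −2v^3+10v^2−58v+290 = (−2/3)(3v^3+6v^2+87v+174) + (14v^2+406)
  3v^3+6v^2+87v+174 = ((3/14)v+3/7)(14v^2+406) + (0)
Last nonzero remainder: 14v^2+406. Dividing through by 14 gives the monic gcd v^2+29.
Then lcm(f, g) = f·g / gcd(f, g); expanding and making the result monic gives the answer.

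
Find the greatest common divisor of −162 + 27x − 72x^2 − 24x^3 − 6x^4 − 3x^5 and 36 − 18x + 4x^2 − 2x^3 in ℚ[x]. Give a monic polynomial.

9 + x^2

Euclidean algorithm in ℚ[x]:
  −3x^5 − 6x^4 − 24x^3 − 72x^2 + 27x − 162 = ((3/2)x^2 + 6x + 21/2)(−2x^3 + 4x^2 − 18x + 36) + (−60x^2 − 540)
  −2x^3 + 4x^2 − 18x + 36 = ((1/30)x − 1/15)(−60x^2 − 540) + (0)
Last nonzero remainder: −60x^2 − 540. Dividing through by −60 gives the monic gcd x^2 + 9.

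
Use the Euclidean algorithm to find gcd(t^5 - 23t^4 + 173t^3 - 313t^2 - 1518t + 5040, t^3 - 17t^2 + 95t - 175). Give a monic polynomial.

t^2 - 12t + 35

Repeated division with remainder:
  t^5 - 23t^4 + 173t^3 - 313t^2 - 1518t + 5040 = (t^2 - 6t - 24)(t^3 - 17t^2 + 95t - 175) + (24t^2 - 288t + 840)
  t^3 - 17t^2 + 95t - 175 = ((1/24)t - 5/24)(24t^2 - 288t + 840) + (0)
Last nonzero remainder: 24t^2 - 288t + 840. Dividing through by 24 gives the monic gcd t^2 - 12t + 35.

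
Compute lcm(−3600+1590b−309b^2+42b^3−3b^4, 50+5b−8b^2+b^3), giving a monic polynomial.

−12000+1700b+1760b^2−699b^3+135b^4−17b^5+b^6

Apply the Euclidean algorithm:
  −3b^4+42b^3−309b^2+1590b−3600 = (−3b+18)(b^3−8b^2+5b+50) + (−150b^2+1650b−4500)
  b^3−8b^2+5b+50 = (−(1/150)b−1/50)(−150b^2+1650b−4500) + (8b−40)
  −150b^2+1650b−4500 = (−(75/4)b+225/2)(8b−40) + (0)
Last nonzero remainder: 8b−40. Dividing through by 8 gives the monic gcd b−5.
Then lcm(f, g) = f·g / gcd(f, g); expanding and making the result monic gives the answer.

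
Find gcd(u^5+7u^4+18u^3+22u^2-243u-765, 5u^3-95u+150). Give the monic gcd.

u^2+2u-15

Apply the Euclidean algorithm:
  u^5+7u^4+18u^3+22u^2-243u-765 = ((1/5)u^2+(7/5)u+37/5)(5u^3-95u+150) + (125u^2+250u-1875)
  5u^3-95u+150 = ((1/25)u-2/25)(125u^2+250u-1875) + (0)
Last nonzero remainder: 125u^2+250u-1875. Dividing through by 125 gives the monic gcd u^2+2u-15.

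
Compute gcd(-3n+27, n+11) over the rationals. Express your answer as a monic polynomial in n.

1

Euclidean algorithm in ℚ[n]:
  -3n+27 = (-3)(n+11) + (60)
  n+11 = ((1/60)n+11/60)(60) + (0)
The last nonzero remainder is the constant 60, so the polynomials are coprime and gcd = 1.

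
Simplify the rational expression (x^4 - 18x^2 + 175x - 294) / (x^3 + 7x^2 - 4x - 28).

(x^2 - 5x + 21)/(x + 2)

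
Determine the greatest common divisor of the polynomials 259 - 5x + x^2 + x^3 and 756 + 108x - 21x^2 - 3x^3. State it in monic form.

Repeated division with remainder:
  x^3 + x^2 - 5x + 259 = (-1/3)(-3x^3 - 21x^2 + 108x + 756) + (-6x^2 + 31x + 511)
  -3x^3 - 21x^2 + 108x + 756 = ((1/2)x + 73/12)(-6x^2 + 31x + 511) + (-(4033/12)x - 28231/12)
  -6x^2 + 31x + 511 = ((72/4033)x - 876/4033)(-(4033/12)x - 28231/12) + (0)
Last nonzero remainder: -(4033/12)x - 28231/12. Dividing through by -4033/12 gives the monic gcd x + 7.

7 + x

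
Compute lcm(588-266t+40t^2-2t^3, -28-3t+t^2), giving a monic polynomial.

Apply the Euclidean algorithm:
  -2t^3+40t^2-266t+588 = (-2t+34)(t^2-3t-28) + (-220t+1540)
  t^2-3t-28 = (-(1/220)t-1/55)(-220t+1540) + (0)
Last nonzero remainder: -220t+1540. Dividing through by -220 gives the monic gcd t-7.
Then lcm(f, g) = f·g / gcd(f, g); expanding and making the result monic gives the answer.

-1176+238t+53t^2-16t^3+t^4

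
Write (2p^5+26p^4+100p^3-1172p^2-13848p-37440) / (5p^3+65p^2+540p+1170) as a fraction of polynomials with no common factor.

(2p^3+6p^2-116p-480)/(5p+15)

Euclidean algorithm in ℚ[p]:
  2p^5+26p^4+100p^3-1172p^2-13848p-37440 = ((2/5)p^2-116/5)(5p^3+65p^2+540p+1170) + (-132p^2-1320p-10296)
  5p^3+65p^2+540p+1170 = (-(5/132)p-5/44)(-132p^2-1320p-10296) + (0)
Last nonzero remainder: -132p^2-1320p-10296. Dividing through by -132 gives the monic gcd p^2+10p+78.
Cancel p^2+10p+78 from numerator and denominator to get the reduced form.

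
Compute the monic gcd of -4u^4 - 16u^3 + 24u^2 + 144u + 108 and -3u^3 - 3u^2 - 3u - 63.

u + 3

Euclidean algorithm in ℚ[u]:
  -4u^4 - 16u^3 + 24u^2 + 144u + 108 = ((4/3)u + 4)(-3u^3 - 3u^2 - 3u - 63) + (40u^2 + 240u + 360)
  -3u^3 - 3u^2 - 3u - 63 = (-(3/40)u + 3/8)(40u^2 + 240u + 360) + (-66u - 198)
  40u^2 + 240u + 360 = (-(20/33)u - 20/11)(-66u - 198) + (0)
Last nonzero remainder: -66u - 198. Dividing through by -66 gives the monic gcd u + 3.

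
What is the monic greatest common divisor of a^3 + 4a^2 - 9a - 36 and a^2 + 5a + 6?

a + 3

Apply the Euclidean algorithm:
  a^3 + 4a^2 - 9a - 36 = (a - 1)(a^2 + 5a + 6) + (-10a - 30)
  a^2 + 5a + 6 = (-(1/10)a - 1/5)(-10a - 30) + (0)
Last nonzero remainder: -10a - 30. Dividing through by -10 gives the monic gcd a + 3.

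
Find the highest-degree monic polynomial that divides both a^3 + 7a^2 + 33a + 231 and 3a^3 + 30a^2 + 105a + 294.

Apply the Euclidean algorithm:
  a^3 + 7a^2 + 33a + 231 = (1/3)(3a^3 + 30a^2 + 105a + 294) + (-3a^2 - 2a + 133)
  3a^3 + 30a^2 + 105a + 294 = (-a - 28/3)(-3a^2 - 2a + 133) + ((658/3)a + 4606/3)
  -3a^2 - 2a + 133 = (-(9/658)a + 57/658)((658/3)a + 4606/3) + (0)
Last nonzero remainder: (658/3)a + 4606/3. Dividing through by 658/3 gives the monic gcd a + 7.

a + 7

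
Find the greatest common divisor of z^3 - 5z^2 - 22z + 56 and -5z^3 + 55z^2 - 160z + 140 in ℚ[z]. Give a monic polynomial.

z^2 - 9z + 14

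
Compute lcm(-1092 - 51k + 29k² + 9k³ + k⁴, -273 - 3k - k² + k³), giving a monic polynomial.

7644 - 735k - 254k² - 34k³ + 2k⁴ + k⁵

Euclidean algorithm in ℚ[k]:
  k⁴ + 9k³ + 29k² - 51k - 1092 = (k + 10)(k³ - k² - 3k - 273) + (42k² + 252k + 1638)
  k³ - k² - 3k - 273 = ((1/42)k - 1/6)(42k² + 252k + 1638) + (0)
Last nonzero remainder: 42k² + 252k + 1638. Dividing through by 42 gives the monic gcd k² + 6k + 39.
Then lcm(f, g) = f·g / gcd(f, g); expanding and making the result monic gives the answer.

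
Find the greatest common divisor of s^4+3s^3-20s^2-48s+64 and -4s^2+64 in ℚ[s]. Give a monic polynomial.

s^2-16

Apply the Euclidean algorithm:
  s^4+3s^3-20s^2-48s+64 = (-(1/4)s^2-(3/4)s+1)(-4s^2+64) + (0)
Last nonzero remainder: -4s^2+64. Dividing through by -4 gives the monic gcd s^2-16.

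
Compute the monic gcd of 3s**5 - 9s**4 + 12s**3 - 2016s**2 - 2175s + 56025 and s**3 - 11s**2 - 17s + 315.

s**2 - 4s - 45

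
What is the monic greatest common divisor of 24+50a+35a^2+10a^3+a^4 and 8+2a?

Apply the Euclidean algorithm:
  a^4+10a^3+35a^2+50a+24 = ((1/2)a^3+3a^2+(11/2)a+3)(2a+8) + (0)
Last nonzero remainder: 2a+8. Dividing through by 2 gives the monic gcd a+4.

4+a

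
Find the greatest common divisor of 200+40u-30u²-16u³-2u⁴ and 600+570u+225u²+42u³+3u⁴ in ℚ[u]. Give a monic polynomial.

Repeated division with remainder:
  -2u⁴-16u³-30u²+40u+200 = (-2/3)(3u⁴+42u³+225u²+570u+600) + (12u³+120u²+420u+600)
  3u⁴+42u³+225u²+570u+600 = ((1/4)u+1)(12u³+120u²+420u+600) + (0)
Last nonzero remainder: 12u³+120u²+420u+600. Dividing through by 12 gives the monic gcd u³+10u²+35u+50.

50+35u+10u²+u³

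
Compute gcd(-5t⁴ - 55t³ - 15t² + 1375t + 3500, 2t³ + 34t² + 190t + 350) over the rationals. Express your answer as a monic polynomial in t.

Apply the Euclidean algorithm:
  -5t⁴ - 55t³ - 15t² + 1375t + 3500 = (-(5/2)t + 15)(2t³ + 34t² + 190t + 350) + (-50t² - 600t - 1750)
  2t³ + 34t² + 190t + 350 = (-(1/25)t - 1/5)(-50t² - 600t - 1750) + (0)
Last nonzero remainder: -50t² - 600t - 1750. Dividing through by -50 gives the monic gcd t² + 12t + 35.

t² + 12t + 35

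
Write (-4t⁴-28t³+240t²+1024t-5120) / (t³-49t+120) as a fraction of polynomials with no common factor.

Apply the Euclidean algorithm:
  -4t⁴-28t³+240t²+1024t-5120 = (-4t-28)(t³-49t+120) + (44t²+132t-1760)
  t³-49t+120 = ((1/44)t-3/44)(44t²+132t-1760) + (0)
Last nonzero remainder: 44t²+132t-1760. Dividing through by 44 gives the monic gcd t²+3t-40.
Cancel t²+3t-40 from numerator and denominator to get the reduced form.

(-4t²-16t+128)/(t-3)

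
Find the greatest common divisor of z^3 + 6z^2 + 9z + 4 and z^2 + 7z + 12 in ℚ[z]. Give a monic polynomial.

z + 4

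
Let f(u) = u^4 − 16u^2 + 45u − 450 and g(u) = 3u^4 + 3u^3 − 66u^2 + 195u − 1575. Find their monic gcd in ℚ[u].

By polynomial division,
  u^4 − 16u^2 + 45u − 450 = (1/3)(3u^4 + 3u^3 − 66u^2 + 195u − 1575) + (−u^3 + 6u^2 − 20u + 75)
  3u^4 + 3u^3 − 66u^2 + 195u − 1575 = (−3u − 21)(−u^3 + 6u^2 − 20u + 75) + (0)
Last nonzero remainder: −u^3 + 6u^2 − 20u + 75. Dividing through by −1 gives the monic gcd u^3 − 6u^2 + 20u − 75.

u^3 − 6u^2 + 20u − 75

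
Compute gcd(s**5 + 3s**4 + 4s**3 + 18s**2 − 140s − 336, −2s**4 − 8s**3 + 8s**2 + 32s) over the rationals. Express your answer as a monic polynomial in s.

s**2 + 6s + 8

Apply the Euclidean algorithm:
  s**5 + 3s**4 + 4s**3 + 18s**2 − 140s − 336 = (−(1/2)s + 1/2)(−2s**4 − 8s**3 + 8s**2 + 32s) + (12s**3 + 30s**2 − 156s − 336)
  −2s**4 − 8s**3 + 8s**2 + 32s = (−(1/6)s − 1/4)(12s**3 + 30s**2 − 156s − 336) + (−(21/2)s**2 − 63s − 84)
  12s**3 + 30s**2 − 156s − 336 = (−(8/7)s + 4)(−(21/2)s**2 − 63s − 84) + (0)
Last nonzero remainder: −(21/2)s**2 − 63s − 84. Dividing through by −21/2 gives the monic gcd s**2 + 6s + 8.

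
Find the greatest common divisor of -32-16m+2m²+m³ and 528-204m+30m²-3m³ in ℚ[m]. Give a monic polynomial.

-4+m

Euclidean algorithm in ℚ[m]:
  m³+2m²-16m-32 = (-1/3)(-3m³+30m²-204m+528) + (12m²-84m+144)
  -3m³+30m²-204m+528 = (-(1/4)m+3/4)(12m²-84m+144) + (-105m+420)
  12m²-84m+144 = (-(4/35)m+12/35)(-105m+420) + (0)
Last nonzero remainder: -105m+420. Dividing through by -105 gives the monic gcd m-4.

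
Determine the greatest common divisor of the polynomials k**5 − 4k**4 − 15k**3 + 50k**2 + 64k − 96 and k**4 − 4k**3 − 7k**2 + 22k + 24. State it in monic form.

k**2 − 2k − 8

By polynomial division,
  k**5 − 4k**4 − 15k**3 + 50k**2 + 64k − 96 = (k)(k**4 − 4k**3 − 7k**2 + 22k + 24) + (−8k**3 + 28k**2 + 40k − 96)
  k**4 − 4k**3 − 7k**2 + 22k + 24 = (−(1/8)k + 1/16)(−8k**3 + 28k**2 + 40k − 96) + (−(15/4)k**2 + (15/2)k + 30)
  −8k**3 + 28k**2 + 40k − 96 = ((32/15)k − 16/5)(−(15/4)k**2 + (15/2)k + 30) + (0)
Last nonzero remainder: −(15/4)k**2 + (15/2)k + 30. Dividing through by −15/4 gives the monic gcd k**2 − 2k − 8.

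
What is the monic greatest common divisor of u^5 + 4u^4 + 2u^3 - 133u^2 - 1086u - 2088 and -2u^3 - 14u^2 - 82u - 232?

By polynomial division,
  u^5 + 4u^4 + 2u^3 - 133u^2 - 1086u - 2088 = (-(1/2)u^2 + (3/2)u + 9)(-2u^3 - 14u^2 - 82u - 232) + (0)
Last nonzero remainder: -2u^3 - 14u^2 - 82u - 232. Dividing through by -2 gives the monic gcd u^3 + 7u^2 + 41u + 116.

u^3 + 7u^2 + 41u + 116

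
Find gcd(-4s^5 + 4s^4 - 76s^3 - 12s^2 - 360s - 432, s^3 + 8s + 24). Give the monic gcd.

Repeated division with remainder:
  -4s^5 + 4s^4 - 76s^3 - 12s^2 - 360s - 432 = (-4s^2 + 4s - 44)(s^3 + 8s + 24) + (52s^2 - 104s + 624)
  s^3 + 8s + 24 = ((1/52)s + 1/26)(52s^2 - 104s + 624) + (0)
Last nonzero remainder: 52s^2 - 104s + 624. Dividing through by 52 gives the monic gcd s^2 - 2s + 12.

s^2 - 2s + 12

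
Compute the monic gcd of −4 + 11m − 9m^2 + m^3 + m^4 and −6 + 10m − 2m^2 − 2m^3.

1 − 2m + m^2

Repeated division with remainder:
  m^4 + m^3 − 9m^2 + 11m − 4 = (−(1/2)m)(−2m^3 − 2m^2 + 10m − 6) + (−4m^2 + 8m − 4)
  −2m^3 − 2m^2 + 10m − 6 = ((1/2)m + 3/2)(−4m^2 + 8m − 4) + (0)
Last nonzero remainder: −4m^2 + 8m − 4. Dividing through by −4 gives the monic gcd m^2 − 2m + 1.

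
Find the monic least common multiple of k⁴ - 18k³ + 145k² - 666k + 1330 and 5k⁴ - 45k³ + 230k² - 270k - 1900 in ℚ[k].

k⁵ - 16k⁴ + 109k³ - 376k² - 2k + 2660

Repeated division with remainder:
  k⁴ - 18k³ + 145k² - 666k + 1330 = (1/5)(5k⁴ - 45k³ + 230k² - 270k - 1900) + (-9k³ + 99k² - 612k + 1710)
  5k⁴ - 45k³ + 230k² - 270k - 1900 = (-(5/9)k - 10/9)(-9k³ + 99k² - 612k + 1710) + (0)
Last nonzero remainder: -9k³ + 99k² - 612k + 1710. Dividing through by -9 gives the monic gcd k³ - 11k² + 68k - 190.
Then lcm(f, g) = f·g / gcd(f, g); expanding and making the result monic gives the answer.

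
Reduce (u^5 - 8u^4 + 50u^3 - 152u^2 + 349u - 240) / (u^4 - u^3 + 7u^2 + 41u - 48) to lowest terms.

By polynomial division,
  u^5 - 8u^4 + 50u^3 - 152u^2 + 349u - 240 = (u - 7)(u^4 - u^3 + 7u^2 + 41u - 48) + (36u^3 - 144u^2 + 684u - 576)
  u^4 - u^3 + 7u^2 + 41u - 48 = ((1/36)u + 1/12)(36u^3 - 144u^2 + 684u - 576) + (0)
Last nonzero remainder: 36u^3 - 144u^2 + 684u - 576. Dividing through by 36 gives the monic gcd u^3 - 4u^2 + 19u - 16.
Cancel u^3 - 4u^2 + 19u - 16 from numerator and denominator to get the reduced form.

(u^2 - 4u + 15)/(u + 3)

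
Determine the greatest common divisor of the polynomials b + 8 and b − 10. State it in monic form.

1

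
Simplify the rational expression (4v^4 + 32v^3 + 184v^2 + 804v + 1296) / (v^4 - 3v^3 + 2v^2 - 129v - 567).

(4v + 16)/(v - 7)

Repeated division with remainder:
  4v^4 + 32v^3 + 184v^2 + 804v + 1296 = (4)(v^4 - 3v^3 + 2v^2 - 129v - 567) + (44v^3 + 176v^2 + 1320v + 3564)
  v^4 - 3v^3 + 2v^2 - 129v - 567 = ((1/44)v - 7/44)(44v^3 + 176v^2 + 1320v + 3564) + (0)
Last nonzero remainder: 44v^3 + 176v^2 + 1320v + 3564. Dividing through by 44 gives the monic gcd v^3 + 4v^2 + 30v + 81.
Cancel v^3 + 4v^2 + 30v + 81 from numerator and denominator to get the reduced form.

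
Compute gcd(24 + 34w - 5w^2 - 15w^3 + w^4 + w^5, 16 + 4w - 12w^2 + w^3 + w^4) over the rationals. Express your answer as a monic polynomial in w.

-8 - 6w + 3w^2 + w^3

By polynomial division,
  w^5 + w^4 - 15w^3 - 5w^2 + 34w + 24 = (w)(w^4 + w^3 - 12w^2 + 4w + 16) + (-3w^3 - 9w^2 + 18w + 24)
  w^4 + w^3 - 12w^2 + 4w + 16 = (-(1/3)w + 2/3)(-3w^3 - 9w^2 + 18w + 24) + (0)
Last nonzero remainder: -3w^3 - 9w^2 + 18w + 24. Dividing through by -3 gives the monic gcd w^3 + 3w^2 - 6w - 8.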